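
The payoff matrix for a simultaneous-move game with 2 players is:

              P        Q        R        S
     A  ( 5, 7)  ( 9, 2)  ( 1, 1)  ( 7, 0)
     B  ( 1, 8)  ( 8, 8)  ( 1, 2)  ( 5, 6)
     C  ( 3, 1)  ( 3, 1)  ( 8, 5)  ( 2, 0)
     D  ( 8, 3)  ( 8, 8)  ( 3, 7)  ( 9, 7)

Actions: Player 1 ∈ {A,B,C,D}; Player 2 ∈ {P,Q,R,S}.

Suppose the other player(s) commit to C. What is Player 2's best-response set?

u_2(P vs C) = 1
u_2(Q vs C) = 1
u_2(R vs C) = 5
u_2(S vs C) = 0
max payoff 5 at {R}

BR_2 = {R}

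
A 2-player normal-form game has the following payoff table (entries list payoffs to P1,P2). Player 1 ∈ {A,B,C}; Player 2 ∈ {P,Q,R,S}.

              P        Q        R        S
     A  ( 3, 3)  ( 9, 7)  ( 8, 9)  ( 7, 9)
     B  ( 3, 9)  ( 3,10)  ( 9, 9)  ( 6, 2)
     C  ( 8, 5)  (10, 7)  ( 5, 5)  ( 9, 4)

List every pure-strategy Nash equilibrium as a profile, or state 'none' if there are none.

(A,P): not NE [P1→C gives 8>3; P2→S gives 9>3]
(A,Q): not NE [P1→C gives 10>9; P2→S gives 9>7]
(A,R): not NE [P1→B gives 9>8]
(A,S): not NE [P1→C gives 9>7]
(B,P): not NE [P1→C gives 8>3; P2→Q gives 10>9]
(B,Q): not NE [P1→C gives 10>3]
(B,R): not NE [P2→Q gives 10>9]
(B,S): not NE [P1→C gives 9>6; P2→Q gives 10>2]
(C,P): not NE [P2→Q gives 7>5]
(C,Q): NE
(C,R): not NE [P1→B gives 9>5; P2→Q gives 7>5]
(C,S): not NE [P2→Q gives 7>4]

NE set: (C,Q)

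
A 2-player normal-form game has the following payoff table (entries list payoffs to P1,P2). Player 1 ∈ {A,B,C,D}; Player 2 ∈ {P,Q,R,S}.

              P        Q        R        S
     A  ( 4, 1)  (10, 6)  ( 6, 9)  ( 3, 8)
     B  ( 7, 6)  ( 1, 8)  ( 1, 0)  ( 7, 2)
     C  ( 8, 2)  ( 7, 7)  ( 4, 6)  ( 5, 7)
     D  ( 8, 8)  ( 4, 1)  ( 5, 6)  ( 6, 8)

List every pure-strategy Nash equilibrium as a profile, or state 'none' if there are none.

NE set: (A,R), (D,P)

(A,P): not NE [P1→D gives 8>4; P2→R gives 9>1]
(A,Q): not NE [P2→R gives 9>6]
(A,R): NE
(A,S): not NE [P1→B gives 7>3; P2→R gives 9>8]
(B,P): not NE [P1→D gives 8>7; P2→Q gives 8>6]
(B,Q): not NE [P1→A gives 10>1]
(B,R): not NE [P1→A gives 6>1; P2→Q gives 8>0]
(B,S): not NE [P2→Q gives 8>2]
(C,P): not NE [P2→S gives 7>2]
(C,Q): not NE [P1→A gives 10>7]
(C,R): not NE [P1→A gives 6>4; P2→S gives 7>6]
(C,S): not NE [P1→B gives 7>5]
(D,P): NE
(D,Q): not NE [P1→A gives 10>4; P2→S gives 8>1]
(D,R): not NE [P1→A gives 6>5; P2→S gives 8>6]
(D,S): not NE [P1→B gives 7>6]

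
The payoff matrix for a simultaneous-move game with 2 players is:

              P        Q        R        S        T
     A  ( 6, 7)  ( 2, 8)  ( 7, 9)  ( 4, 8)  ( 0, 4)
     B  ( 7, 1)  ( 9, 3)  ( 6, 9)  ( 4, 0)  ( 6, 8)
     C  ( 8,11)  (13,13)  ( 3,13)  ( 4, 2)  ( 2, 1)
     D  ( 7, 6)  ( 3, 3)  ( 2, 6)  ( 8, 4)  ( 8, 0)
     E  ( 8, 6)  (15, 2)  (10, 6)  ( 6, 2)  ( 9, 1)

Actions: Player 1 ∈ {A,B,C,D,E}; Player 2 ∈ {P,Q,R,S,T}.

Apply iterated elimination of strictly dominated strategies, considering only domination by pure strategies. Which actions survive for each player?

P1 drop A (E beats it: P:8>6 Q:15>2 R:10>7 S:6>4 T:9>0)
P1 drop B (E beats it: P:8>7 Q:15>9 R:10>6 S:6>4 T:9>6)
P2 drop S (P beats it: C:11>2 D:6>4 E:6>2)
P1 drop D (E beats it: P:8>7 Q:15>3 R:10>2 T:9>8)
P2 drop T (P beats it: C:11>1 E:6>1)
P1→{C,E} P2→{P,Q,R}

IESDS → P1:{C,E} P2:{P,Q,R}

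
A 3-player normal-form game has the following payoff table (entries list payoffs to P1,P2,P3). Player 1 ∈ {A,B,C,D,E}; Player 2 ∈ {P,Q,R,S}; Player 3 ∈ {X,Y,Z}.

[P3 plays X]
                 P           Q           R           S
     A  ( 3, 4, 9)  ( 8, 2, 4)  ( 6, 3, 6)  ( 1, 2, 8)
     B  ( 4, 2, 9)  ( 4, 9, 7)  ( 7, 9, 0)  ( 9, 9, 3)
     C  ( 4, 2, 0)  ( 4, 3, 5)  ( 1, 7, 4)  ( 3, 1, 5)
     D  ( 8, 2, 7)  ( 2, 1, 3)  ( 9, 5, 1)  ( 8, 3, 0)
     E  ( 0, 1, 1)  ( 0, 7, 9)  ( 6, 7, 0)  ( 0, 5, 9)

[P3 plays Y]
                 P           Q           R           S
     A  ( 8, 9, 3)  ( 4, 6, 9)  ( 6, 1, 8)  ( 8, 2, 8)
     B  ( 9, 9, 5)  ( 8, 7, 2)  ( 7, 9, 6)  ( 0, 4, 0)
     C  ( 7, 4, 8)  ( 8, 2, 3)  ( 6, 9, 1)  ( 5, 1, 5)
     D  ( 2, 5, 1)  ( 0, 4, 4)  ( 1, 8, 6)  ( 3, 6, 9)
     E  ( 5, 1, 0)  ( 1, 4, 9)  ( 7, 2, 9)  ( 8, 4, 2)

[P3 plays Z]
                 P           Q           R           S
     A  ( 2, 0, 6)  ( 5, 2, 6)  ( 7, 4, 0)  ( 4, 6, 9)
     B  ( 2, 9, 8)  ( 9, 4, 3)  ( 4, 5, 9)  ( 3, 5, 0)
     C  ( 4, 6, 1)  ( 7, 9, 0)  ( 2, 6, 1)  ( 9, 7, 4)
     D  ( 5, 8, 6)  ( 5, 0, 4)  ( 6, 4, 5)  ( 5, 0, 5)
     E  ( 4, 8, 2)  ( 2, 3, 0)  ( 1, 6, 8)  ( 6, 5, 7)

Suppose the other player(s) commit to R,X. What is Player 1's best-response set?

u_1(A vs R,X) = 6
u_1(B vs R,X) = 7
u_1(C vs R,X) = 1
u_1(D vs R,X) = 9
u_1(E vs R,X) = 6
max payoff 9 at {D}

argmax u_1 = {D}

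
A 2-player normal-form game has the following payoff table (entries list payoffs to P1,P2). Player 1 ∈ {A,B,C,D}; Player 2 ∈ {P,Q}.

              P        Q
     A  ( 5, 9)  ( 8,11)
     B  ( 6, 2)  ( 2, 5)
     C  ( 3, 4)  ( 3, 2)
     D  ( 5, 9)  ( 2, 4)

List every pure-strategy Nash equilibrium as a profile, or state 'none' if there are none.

(A,P): not NE [P1→B gives 6>5; P2→Q gives 11>9]
(A,Q): NE
(B,P): not NE [P2→Q gives 5>2]
(B,Q): not NE [P1→A gives 8>2]
(C,P): not NE [P1→B gives 6>3]
(C,Q): not NE [P1→A gives 8>3; P2→P gives 4>2]
(D,P): not NE [P1→B gives 6>5]
(D,Q): not NE [P1→A gives 8>2; P2→P gives 9>4]

PSNE = {(A,Q)}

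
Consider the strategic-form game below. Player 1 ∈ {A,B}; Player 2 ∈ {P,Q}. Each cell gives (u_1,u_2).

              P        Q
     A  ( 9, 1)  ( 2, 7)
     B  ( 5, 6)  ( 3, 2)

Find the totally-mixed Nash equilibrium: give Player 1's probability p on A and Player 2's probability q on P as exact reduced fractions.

P1 indiff ⇒ q·9+(1-q)·2 = q·5+(1-q)·3 ⇒ q(4) = (1-q)(1) ⇒ q = 1/5
P2 indiff ⇒ p·1+(1-p)·6 = p·7+(1-p)·2 ⇒ p(-6) = (1-p)(-4) ⇒ p = 2/5

P1 mixes 2/5 on A; P2 mixes 1/5 on P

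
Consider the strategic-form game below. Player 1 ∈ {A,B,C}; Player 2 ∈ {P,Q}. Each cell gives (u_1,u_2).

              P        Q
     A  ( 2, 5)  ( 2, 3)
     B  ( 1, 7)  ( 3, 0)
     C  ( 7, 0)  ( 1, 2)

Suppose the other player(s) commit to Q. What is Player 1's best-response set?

P1 best: {B}

u_1(A vs Q) = 2
u_1(B vs Q) = 3
u_1(C vs Q) = 1
max payoff 3 at {B}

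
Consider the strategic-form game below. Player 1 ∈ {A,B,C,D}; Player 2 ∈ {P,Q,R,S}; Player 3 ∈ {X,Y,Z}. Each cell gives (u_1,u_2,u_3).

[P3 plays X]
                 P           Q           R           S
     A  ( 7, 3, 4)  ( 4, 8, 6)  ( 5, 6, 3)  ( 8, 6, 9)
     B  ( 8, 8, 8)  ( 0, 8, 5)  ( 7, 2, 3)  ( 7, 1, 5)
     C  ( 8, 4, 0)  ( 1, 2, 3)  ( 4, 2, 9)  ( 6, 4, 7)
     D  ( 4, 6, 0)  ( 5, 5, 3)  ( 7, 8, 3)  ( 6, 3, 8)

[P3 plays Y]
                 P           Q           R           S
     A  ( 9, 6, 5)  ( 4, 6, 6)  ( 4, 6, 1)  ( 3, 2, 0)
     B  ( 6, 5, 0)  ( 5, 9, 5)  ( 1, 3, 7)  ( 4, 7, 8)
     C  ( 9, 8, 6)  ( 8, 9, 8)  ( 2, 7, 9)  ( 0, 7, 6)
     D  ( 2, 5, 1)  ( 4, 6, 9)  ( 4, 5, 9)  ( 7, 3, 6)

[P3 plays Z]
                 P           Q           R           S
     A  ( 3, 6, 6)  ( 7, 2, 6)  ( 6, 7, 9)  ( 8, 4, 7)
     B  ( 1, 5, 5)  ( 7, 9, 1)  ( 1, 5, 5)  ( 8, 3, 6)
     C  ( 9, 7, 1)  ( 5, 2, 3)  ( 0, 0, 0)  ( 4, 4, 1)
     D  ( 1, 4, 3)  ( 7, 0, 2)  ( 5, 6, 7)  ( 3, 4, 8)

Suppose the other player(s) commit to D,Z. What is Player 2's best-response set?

BR_2 = {R}

u_2(P vs D,Z) = 4
u_2(Q vs D,Z) = 0
u_2(R vs D,Z) = 6
u_2(S vs D,Z) = 4
max payoff 6 at {R}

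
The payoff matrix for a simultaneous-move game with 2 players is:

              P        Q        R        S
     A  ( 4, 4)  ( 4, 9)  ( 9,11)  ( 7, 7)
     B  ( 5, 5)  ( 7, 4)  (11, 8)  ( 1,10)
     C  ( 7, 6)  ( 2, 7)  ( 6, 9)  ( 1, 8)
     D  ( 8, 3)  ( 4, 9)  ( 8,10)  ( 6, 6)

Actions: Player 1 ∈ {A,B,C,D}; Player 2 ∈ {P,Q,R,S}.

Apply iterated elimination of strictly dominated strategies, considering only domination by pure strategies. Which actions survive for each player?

P1 drop C (D beats it: P:8>7 Q:4>2 R:8>6 S:6>1)
P2 drop P (R beats it: A:11>4 B:8>5 D:10>3)
P2 drop Q (R beats it: A:11>9 B:8>4 D:10>9)
P1 drop D (A beats it: R:9>8 S:7>6)
P1→{A,B} P2→{R,S}

IESDS → P1:{A,B} P2:{R,S}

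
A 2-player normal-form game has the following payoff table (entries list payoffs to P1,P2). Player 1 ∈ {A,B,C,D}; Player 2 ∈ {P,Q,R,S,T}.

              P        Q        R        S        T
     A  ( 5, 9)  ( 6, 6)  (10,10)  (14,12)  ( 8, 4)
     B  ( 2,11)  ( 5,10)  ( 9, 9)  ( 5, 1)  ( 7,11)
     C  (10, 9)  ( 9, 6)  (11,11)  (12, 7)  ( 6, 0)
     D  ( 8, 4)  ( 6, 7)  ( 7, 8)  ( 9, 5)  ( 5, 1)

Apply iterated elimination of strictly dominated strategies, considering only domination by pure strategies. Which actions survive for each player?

Remaining: P1:{A,C} P2:{R,S}

P1 drop B (A beats it: P:5>2 Q:6>5 R:10>9 S:14>5 T:8>7)
P1 drop D (C beats it: P:10>8 Q:9>6 R:11>7 S:12>9 T:6>5)
P2 drop P (R beats it: A:10>9 C:11>9)
P2 drop Q (R beats it: A:10>6 C:11>6)
P2 drop T (R beats it: A:10>4 C:11>0)
P1→{A,C} P2→{R,S}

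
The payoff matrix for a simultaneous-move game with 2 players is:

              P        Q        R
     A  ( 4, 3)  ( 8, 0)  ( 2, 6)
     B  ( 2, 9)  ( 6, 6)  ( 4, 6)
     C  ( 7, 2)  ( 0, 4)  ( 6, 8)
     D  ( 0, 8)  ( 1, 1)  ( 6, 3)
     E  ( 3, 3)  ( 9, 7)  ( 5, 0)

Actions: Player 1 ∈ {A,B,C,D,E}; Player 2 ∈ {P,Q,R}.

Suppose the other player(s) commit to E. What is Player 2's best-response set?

u_2(P vs E) = 3
u_2(Q vs E) = 7
u_2(R vs E) = 0
max payoff 7 at {Q}

P2 best: {Q}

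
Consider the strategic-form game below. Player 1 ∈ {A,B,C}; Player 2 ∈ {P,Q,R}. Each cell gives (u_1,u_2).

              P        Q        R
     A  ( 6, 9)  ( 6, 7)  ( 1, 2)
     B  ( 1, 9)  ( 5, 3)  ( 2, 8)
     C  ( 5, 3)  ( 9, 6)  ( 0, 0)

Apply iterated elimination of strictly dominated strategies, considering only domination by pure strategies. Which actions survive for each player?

P2 drop R (P beats it: A:9>2 B:9>8 C:3>0)
P1 drop B (A beats it: P:6>1 Q:6>5)
P1→{A,C} P2→{P,Q}

Remaining: P1:{A,C} P2:{P,Q}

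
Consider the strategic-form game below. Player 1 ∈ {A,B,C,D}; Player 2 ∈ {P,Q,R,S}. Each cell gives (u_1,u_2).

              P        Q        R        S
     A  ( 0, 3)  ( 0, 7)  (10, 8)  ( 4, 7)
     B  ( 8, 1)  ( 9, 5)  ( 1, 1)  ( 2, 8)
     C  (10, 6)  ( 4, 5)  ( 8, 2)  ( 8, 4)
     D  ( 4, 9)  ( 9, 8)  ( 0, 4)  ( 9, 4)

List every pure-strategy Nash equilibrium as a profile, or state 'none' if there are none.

PSNE = {(A,R), (C,P)}

(A,P): not NE [P1→C gives 10>0; P2→R gives 8>3]
(A,Q): not NE [P1→D gives 9>0; P2→R gives 8>7]
(A,R): NE
(A,S): not NE [P1→D gives 9>4; P2→R gives 8>7]
(B,P): not NE [P1→C gives 10>8; P2→S gives 8>1]
(B,Q): not NE [P2→S gives 8>5]
(B,R): not NE [P1→A gives 10>1; P2→S gives 8>1]
(B,S): not NE [P1→D gives 9>2]
(C,P): NE
(C,Q): not NE [P1→D gives 9>4; P2→P gives 6>5]
(C,R): not NE [P1→A gives 10>8; P2→P gives 6>2]
(C,S): not NE [P1→D gives 9>8; P2→P gives 6>4]
(D,P): not NE [P1→C gives 10>4]
(D,Q): not NE [P2→P gives 9>8]
(D,R): not NE [P1→A gives 10>0; P2→P gives 9>4]
(D,S): not NE [P2→P gives 9>4]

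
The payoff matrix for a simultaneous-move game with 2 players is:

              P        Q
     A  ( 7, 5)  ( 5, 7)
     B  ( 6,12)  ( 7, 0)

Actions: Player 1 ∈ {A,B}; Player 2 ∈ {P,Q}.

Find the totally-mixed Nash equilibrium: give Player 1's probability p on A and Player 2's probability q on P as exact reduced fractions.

P1 indiff ⇒ q·7+(1-q)·5 = q·6+(1-q)·7 ⇒ q(1) = (1-q)(2) ⇒ q = 2/3
P2 indiff ⇒ p·5+(1-p)·12 = p·7+(1-p)·0 ⇒ p(-2) = (1-p)(-12) ⇒ p = 6/7

p=6/7, q=2/3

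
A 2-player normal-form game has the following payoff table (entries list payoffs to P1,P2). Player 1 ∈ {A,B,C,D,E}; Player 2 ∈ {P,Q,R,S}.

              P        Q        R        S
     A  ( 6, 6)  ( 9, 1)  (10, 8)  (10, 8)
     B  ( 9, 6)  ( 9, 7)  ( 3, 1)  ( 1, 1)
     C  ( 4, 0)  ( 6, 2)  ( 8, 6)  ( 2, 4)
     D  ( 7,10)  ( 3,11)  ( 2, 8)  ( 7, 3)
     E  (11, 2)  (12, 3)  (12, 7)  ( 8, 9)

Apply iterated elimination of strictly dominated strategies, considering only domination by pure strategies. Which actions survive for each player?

Remaining: P1:{A,E} P2:{R,S}

P1 drop B (E beats it: P:11>9 Q:12>9 R:12>3 S:8>1)
P1 drop C (A beats it: P:6>4 Q:9>6 R:10>8 S:10>2)
P1 drop D (E beats it: P:11>7 Q:12>3 R:12>2 S:8>7)
P2 drop P (R beats it: A:8>6 E:7>2)
P2 drop Q (R beats it: A:8>1 E:7>3)
P1→{A,E} P2→{R,S}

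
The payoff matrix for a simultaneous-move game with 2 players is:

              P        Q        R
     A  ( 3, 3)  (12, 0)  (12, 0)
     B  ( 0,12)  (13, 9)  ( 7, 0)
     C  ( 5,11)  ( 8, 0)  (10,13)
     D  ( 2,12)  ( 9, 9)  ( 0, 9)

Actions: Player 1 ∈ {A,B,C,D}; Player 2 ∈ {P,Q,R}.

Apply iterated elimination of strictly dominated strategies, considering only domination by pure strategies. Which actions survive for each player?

P1 drop D (A beats it: P:3>2 Q:12>9 R:12>0)
P2 drop Q (P beats it: A:3>0 B:12>9 C:11>0)
P1 drop B (A beats it: P:3>0 R:12>7)
P1→{A,C} P2→{P,R}

Survivors P1:{A,C} P2:{P,R}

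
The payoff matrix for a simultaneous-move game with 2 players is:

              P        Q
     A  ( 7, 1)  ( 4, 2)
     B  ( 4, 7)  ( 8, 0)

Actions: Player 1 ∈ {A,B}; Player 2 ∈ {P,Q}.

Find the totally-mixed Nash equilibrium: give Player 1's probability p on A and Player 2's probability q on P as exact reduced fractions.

P1 indiff ⇒ q·7+(1-q)·4 = q·4+(1-q)·8 ⇒ q(3) = (1-q)(4) ⇒ q = 4/7
P2 indiff ⇒ p·1+(1-p)·7 = p·2+(1-p)·0 ⇒ p(-1) = (1-p)(-7) ⇒ p = 7/8

P1 mixes 7/8 on A; P2 mixes 4/7 on P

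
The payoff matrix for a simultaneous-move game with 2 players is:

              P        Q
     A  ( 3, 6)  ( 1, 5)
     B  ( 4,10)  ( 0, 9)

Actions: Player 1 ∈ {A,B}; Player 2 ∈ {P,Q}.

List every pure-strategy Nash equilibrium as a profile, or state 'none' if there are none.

(A,P): not NE [P1→B gives 4>3]
(A,Q): not NE [P2→P gives 6>5]
(B,P): NE
(B,Q): not NE [P1→A gives 1>0; P2→P gives 10>9]

NE set: (B,P)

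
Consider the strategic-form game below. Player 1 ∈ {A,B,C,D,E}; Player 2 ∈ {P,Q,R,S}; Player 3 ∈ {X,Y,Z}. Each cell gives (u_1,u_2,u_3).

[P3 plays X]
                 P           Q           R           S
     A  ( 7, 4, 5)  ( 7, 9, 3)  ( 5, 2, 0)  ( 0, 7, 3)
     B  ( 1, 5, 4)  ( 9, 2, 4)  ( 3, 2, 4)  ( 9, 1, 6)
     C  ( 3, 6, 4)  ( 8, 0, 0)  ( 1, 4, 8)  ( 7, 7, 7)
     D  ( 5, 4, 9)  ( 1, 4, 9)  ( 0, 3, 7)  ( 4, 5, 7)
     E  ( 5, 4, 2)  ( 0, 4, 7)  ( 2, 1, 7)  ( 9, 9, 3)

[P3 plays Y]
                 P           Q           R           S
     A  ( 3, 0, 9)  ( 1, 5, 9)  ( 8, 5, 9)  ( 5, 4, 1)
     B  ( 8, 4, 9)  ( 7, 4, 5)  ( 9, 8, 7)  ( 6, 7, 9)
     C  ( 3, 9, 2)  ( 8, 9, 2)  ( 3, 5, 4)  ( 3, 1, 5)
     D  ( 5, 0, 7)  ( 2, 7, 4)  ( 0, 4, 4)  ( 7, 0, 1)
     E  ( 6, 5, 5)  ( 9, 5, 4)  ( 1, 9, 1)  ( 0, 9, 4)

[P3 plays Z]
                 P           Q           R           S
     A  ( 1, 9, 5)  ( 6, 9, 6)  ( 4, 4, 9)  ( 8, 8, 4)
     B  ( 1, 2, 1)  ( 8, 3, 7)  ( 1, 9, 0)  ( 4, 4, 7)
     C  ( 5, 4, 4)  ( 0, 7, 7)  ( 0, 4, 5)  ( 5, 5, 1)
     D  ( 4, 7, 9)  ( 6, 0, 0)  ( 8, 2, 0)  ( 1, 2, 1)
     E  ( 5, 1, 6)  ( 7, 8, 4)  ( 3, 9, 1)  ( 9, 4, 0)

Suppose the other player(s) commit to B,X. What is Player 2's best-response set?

P2 best: {P}

u_2(P vs B,X) = 5
u_2(Q vs B,X) = 2
u_2(R vs B,X) = 2
u_2(S vs B,X) = 1
max payoff 5 at {P}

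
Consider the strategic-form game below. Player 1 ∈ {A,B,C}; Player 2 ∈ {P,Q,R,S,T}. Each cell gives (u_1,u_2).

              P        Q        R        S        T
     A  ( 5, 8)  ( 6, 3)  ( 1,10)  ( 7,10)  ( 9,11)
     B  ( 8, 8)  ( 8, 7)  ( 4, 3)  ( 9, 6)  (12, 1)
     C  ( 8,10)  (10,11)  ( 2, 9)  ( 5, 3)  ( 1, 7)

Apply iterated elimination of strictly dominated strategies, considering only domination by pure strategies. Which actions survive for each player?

Remaining: P1:{B,C} P2:{P,Q}

P1 drop A (B beats it: P:8>5 Q:8>6 R:4>1 S:9>7 T:12>9)
P2 drop R (P beats it: B:8>3 C:10>9)
P2 drop S (P beats it: B:8>6 C:10>3)
P2 drop T (P beats it: B:8>1 C:10>7)
P1→{B,C} P2→{P,Q}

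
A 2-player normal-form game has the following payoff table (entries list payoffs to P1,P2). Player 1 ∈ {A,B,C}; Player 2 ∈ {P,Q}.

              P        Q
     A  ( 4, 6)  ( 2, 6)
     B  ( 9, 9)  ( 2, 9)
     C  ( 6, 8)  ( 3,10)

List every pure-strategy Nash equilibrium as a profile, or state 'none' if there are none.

NE set: (B,P), (C,Q)

(A,P): not NE [P1→B gives 9>4]
(A,Q): not NE [P1→C gives 3>2]
(B,P): NE
(B,Q): not NE [P1→C gives 3>2]
(C,P): not NE [P1→B gives 9>6; P2→Q gives 10>8]
(C,Q): NE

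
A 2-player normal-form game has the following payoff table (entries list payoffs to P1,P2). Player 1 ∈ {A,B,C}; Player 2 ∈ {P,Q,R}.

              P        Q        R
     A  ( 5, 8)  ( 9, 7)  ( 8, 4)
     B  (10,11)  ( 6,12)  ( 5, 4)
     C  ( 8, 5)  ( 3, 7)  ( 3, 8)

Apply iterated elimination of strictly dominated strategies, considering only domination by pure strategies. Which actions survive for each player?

P1 drop C (B beats it: P:10>8 Q:6>3 R:5>3)
P2 drop R (P beats it: A:8>4 B:11>4)
P1→{A,B} P2→{P,Q}

Remaining: P1:{A,B} P2:{P,Q}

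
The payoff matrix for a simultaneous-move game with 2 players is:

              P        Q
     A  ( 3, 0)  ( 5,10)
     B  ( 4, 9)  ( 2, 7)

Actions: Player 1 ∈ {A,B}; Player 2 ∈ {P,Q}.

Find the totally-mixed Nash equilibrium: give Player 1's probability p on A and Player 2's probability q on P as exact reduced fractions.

p=1/6, q=3/4

P1 indiff ⇒ q·3+(1-q)·5 = q·4+(1-q)·2 ⇒ q(-1) = (1-q)(-3) ⇒ q = 3/4
P2 indiff ⇒ p·0+(1-p)·9 = p·10+(1-p)·7 ⇒ p(-10) = (1-p)(-2) ⇒ p = 1/6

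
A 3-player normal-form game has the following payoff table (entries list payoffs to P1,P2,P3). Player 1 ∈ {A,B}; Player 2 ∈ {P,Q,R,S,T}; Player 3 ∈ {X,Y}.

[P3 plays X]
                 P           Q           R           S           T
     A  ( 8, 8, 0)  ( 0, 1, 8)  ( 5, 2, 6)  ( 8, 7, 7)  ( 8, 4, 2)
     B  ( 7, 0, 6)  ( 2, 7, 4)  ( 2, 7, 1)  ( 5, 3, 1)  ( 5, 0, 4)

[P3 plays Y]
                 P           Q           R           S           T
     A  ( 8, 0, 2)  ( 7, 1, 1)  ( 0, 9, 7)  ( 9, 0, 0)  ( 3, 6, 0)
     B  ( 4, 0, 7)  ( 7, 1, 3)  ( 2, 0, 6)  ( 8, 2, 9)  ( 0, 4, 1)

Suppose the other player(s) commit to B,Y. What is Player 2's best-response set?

u_2(P vs B,Y) = 0
u_2(Q vs B,Y) = 1
u_2(R vs B,Y) = 0
u_2(S vs B,Y) = 2
u_2(T vs B,Y) = 4
max payoff 4 at {T}

argmax u_2 = {T}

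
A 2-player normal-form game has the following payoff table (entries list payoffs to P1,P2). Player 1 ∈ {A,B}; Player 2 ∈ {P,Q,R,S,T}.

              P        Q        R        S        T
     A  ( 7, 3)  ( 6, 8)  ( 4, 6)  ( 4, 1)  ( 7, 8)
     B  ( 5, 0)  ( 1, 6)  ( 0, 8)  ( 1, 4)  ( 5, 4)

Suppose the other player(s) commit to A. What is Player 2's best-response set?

u_2(P vs A) = 3
u_2(Q vs A) = 8
u_2(R vs A) = 6
u_2(S vs A) = 1
u_2(T vs A) = 8
max payoff 8 at {Q,T}

P2 best: {Q,T}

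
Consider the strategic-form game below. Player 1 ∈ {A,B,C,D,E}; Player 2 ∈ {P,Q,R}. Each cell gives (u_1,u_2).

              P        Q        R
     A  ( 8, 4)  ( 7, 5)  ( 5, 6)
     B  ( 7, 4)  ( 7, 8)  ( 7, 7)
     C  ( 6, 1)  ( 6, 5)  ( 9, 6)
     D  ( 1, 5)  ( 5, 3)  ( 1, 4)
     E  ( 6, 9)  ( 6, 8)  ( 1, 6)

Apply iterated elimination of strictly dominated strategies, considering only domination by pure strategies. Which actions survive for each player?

Remaining: P1:{A,B,C} P2:{Q,R}

P1 drop D (A beats it: P:8>1 Q:7>5 R:5>1)
P1 drop E (A beats it: P:8>6 Q:7>6 R:5>1)
P2 drop P (Q beats it: A:5>4 B:8>4 C:5>1)
P1→{A,B,C} P2→{Q,R}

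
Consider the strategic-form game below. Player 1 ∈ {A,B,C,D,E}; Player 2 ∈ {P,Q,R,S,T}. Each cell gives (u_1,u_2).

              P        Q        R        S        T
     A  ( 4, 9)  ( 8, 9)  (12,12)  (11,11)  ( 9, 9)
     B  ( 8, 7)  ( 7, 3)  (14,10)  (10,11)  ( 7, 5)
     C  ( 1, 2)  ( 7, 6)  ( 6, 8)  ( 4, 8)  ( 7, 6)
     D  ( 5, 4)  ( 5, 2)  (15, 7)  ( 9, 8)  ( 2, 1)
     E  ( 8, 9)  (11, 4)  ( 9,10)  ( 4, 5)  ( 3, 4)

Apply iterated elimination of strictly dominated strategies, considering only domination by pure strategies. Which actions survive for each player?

IESDS → P1:{A,B,D} P2:{R,S}

P1 drop C (A beats it: P:4>1 Q:8>7 R:12>6 S:11>4 T:9>7)
P2 drop P (R beats it: A:12>9 B:10>7 D:7>4 E:10>9)
P2 drop Q (R beats it: A:12>9 B:10>3 D:7>2 E:10>4)
P1 drop E (A beats it: R:12>9 S:11>4 T:9>3)
P2 drop T (R beats it: A:12>9 B:10>5 D:7>1)
P1→{A,B,D} P2→{R,S}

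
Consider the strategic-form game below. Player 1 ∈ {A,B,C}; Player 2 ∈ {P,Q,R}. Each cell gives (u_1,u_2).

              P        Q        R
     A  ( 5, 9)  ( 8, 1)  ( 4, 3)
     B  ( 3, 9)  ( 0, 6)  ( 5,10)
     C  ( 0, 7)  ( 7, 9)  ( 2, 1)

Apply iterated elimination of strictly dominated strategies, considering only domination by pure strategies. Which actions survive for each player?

P1 drop C (A beats it: P:5>0 Q:8>7 R:4>2)
P2 drop Q (P beats it: A:9>1 B:9>6)
P1→{A,B} P2→{P,R}

Remaining: P1:{A,B} P2:{P,R}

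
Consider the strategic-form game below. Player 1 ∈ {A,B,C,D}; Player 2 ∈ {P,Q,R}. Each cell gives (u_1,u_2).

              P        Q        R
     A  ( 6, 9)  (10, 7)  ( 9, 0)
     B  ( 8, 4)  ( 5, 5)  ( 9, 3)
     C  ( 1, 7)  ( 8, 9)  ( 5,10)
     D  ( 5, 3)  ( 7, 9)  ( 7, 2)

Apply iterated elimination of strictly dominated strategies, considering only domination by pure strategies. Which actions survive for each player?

P1 drop C (A beats it: P:6>1 Q:10>8 R:9>5)
P1 drop D (A beats it: P:6>5 Q:10>7 R:9>7)
P2 drop R (P beats it: A:9>0 B:4>3)
P1→{A,B} P2→{P,Q}

IESDS → P1:{A,B} P2:{P,Q}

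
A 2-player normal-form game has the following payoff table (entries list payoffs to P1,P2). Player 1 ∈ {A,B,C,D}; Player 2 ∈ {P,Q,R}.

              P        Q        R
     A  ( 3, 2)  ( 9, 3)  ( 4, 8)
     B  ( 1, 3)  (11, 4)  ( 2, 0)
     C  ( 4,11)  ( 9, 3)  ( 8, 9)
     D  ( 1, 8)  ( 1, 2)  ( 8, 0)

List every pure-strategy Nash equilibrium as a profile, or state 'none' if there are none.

NE set: (B,Q), (C,P)

(A,P): not NE [P1→C gives 4>3; P2→R gives 8>2]
(A,Q): not NE [P1→B gives 11>9; P2→R gives 8>3]
(A,R): not NE [P1→D gives 8>4]
(B,P): not NE [P1→C gives 4>1; P2→Q gives 4>3]
(B,Q): NE
(B,R): not NE [P1→D gives 8>2; P2→Q gives 4>0]
(C,P): NE
(C,Q): not NE [P1→B gives 11>9; P2→P gives 11>3]
(C,R): not NE [P2→P gives 11>9]
(D,P): not NE [P1→C gives 4>1]
(D,Q): not NE [P1→B gives 11>1; P2→P gives 8>2]
(D,R): not NE [P2→P gives 8>0]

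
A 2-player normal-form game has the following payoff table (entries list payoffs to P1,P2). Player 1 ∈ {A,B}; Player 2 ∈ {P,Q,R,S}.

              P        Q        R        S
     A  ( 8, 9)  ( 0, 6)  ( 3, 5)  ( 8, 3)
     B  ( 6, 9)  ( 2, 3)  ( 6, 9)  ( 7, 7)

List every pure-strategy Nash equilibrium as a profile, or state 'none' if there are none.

NE set: (A,P), (B,R)

(A,P): NE
(A,Q): not NE [P1→B gives 2>0; P2→P gives 9>6]
(A,R): not NE [P1→B gives 6>3; P2→P gives 9>5]
(A,S): not NE [P2→P gives 9>3]
(B,P): not NE [P1→A gives 8>6]
(B,Q): not NE [P2→R gives 9>3]
(B,R): NE
(B,S): not NE [P1→A gives 8>7; P2→R gives 9>7]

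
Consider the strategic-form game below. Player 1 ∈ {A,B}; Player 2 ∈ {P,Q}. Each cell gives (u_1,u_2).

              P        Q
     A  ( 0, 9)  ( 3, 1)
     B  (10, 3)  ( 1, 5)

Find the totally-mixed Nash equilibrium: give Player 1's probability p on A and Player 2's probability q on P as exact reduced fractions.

P1 indiff ⇒ q·0+(1-q)·3 = q·10+(1-q)·1 ⇒ q(-10) = (1-q)(-2) ⇒ q = 1/6
P2 indiff ⇒ p·9+(1-p)·3 = p·1+(1-p)·5 ⇒ p(8) = (1-p)(2) ⇒ p = 1/5

p=1/5, q=1/6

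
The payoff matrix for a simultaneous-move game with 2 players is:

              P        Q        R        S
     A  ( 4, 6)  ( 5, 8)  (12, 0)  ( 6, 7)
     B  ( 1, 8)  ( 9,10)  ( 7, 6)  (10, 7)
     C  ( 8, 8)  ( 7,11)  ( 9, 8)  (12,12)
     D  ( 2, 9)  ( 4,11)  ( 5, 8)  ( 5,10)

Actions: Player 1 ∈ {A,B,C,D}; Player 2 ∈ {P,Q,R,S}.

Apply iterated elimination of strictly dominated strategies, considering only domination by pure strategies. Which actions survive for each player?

Survivors P1:{B,C} P2:{Q,S}

P1 drop D (A beats it: P:4>2 Q:5>4 R:12>5 S:6>5)
P2 drop P (Q beats it: A:8>6 B:10>8 C:11>8)
P2 drop R (Q beats it: A:8>0 B:10>6 C:11>8)
P1 drop A (B beats it: Q:9>5 S:10>6)
P1→{B,C} P2→{Q,S}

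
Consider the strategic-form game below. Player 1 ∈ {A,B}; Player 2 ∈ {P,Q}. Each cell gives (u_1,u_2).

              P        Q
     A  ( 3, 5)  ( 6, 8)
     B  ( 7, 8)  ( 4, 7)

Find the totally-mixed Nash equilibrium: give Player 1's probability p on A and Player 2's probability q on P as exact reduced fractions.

(p,q) = (1/4, 1/3)

P1 indiff ⇒ q·3+(1-q)·6 = q·7+(1-q)·4 ⇒ q(-4) = (1-q)(-2) ⇒ q = 1/3
P2 indiff ⇒ p·5+(1-p)·8 = p·8+(1-p)·7 ⇒ p(-3) = (1-p)(-1) ⇒ p = 1/4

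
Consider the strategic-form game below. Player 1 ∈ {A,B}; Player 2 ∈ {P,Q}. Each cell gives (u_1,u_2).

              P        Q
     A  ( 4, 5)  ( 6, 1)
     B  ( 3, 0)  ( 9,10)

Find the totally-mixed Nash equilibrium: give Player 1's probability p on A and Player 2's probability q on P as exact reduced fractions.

P1 indiff ⇒ q·4+(1-q)·6 = q·3+(1-q)·9 ⇒ q(1) = (1-q)(3) ⇒ q = 3/4
P2 indiff ⇒ p·5+(1-p)·0 = p·1+(1-p)·10 ⇒ p(4) = (1-p)(10) ⇒ p = 5/7

P1 mixes 5/7 on A; P2 mixes 3/4 on P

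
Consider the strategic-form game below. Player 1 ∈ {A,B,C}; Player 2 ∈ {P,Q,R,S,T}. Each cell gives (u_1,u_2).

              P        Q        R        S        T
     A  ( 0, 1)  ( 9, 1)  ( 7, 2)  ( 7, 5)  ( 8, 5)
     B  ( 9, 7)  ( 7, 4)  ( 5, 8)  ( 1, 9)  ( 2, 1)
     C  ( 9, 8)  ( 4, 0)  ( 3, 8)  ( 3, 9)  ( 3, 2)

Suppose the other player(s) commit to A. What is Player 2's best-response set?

argmax u_2 = {S,T}

u_2(P vs A) = 1
u_2(Q vs A) = 1
u_2(R vs A) = 2
u_2(S vs A) = 5
u_2(T vs A) = 5
max payoff 5 at {S,T}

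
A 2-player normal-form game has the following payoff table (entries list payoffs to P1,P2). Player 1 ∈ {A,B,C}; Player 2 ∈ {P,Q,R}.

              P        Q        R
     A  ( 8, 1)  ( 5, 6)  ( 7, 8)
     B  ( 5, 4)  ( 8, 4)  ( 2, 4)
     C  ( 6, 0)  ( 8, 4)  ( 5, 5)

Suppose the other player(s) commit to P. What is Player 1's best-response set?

u_1(A vs P) = 8
u_1(B vs P) = 5
u_1(C vs P) = 6
max payoff 8 at {A}

P1 best: {A}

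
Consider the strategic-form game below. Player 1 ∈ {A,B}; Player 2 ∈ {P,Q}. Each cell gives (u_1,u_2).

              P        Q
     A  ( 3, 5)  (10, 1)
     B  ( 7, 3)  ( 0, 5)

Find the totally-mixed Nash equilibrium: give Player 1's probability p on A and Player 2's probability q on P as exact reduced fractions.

(p,q) = (1/3, 5/7)

P1 indiff ⇒ q·3+(1-q)·10 = q·7+(1-q)·0 ⇒ q(-4) = (1-q)(-10) ⇒ q = 5/7
P2 indiff ⇒ p·5+(1-p)·3 = p·1+(1-p)·5 ⇒ p(4) = (1-p)(2) ⇒ p = 1/3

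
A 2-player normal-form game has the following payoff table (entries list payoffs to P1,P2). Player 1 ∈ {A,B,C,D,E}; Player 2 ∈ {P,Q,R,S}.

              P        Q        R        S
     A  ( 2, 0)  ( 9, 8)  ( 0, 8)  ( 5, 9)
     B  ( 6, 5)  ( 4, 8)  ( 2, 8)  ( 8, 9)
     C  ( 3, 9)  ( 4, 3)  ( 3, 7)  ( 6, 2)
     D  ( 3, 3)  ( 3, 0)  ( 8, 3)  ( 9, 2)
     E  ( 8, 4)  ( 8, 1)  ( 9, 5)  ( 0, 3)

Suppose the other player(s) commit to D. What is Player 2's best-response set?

P2 best: {P,R}

u_2(P vs D) = 3
u_2(Q vs D) = 0
u_2(R vs D) = 3
u_2(S vs D) = 2
max payoff 3 at {P,R}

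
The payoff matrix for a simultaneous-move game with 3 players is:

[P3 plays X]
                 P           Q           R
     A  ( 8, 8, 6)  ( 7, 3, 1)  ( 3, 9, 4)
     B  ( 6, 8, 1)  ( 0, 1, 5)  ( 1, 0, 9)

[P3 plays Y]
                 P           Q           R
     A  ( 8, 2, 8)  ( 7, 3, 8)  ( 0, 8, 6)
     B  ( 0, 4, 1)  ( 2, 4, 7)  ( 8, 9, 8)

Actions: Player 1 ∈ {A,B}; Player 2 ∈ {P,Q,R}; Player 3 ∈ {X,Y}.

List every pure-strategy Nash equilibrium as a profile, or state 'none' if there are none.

No pure NE.

(A,P,X): not NE [P2→R gives 9>8; P3→Y gives 8>6]
(A,P,Y): not NE [P2→R gives 8>2]
(A,Q,X): not NE [P2→R gives 9>3; P3→Y gives 8>1]
(A,Q,Y): not NE [P2→R gives 8>3]
(A,R,X): not NE [P3→Y gives 6>4]
(A,R,Y): not NE [P1→B gives 8>0]
(B,P,X): not NE [P1→A gives 8>6]
(B,P,Y): not NE [P1→A gives 8>0; P2→R gives 9>4]
(B,Q,X): not NE [P1→A gives 7>0; P2→P gives 8>1; P3→Y gives 7>5]
(B,Q,Y): not NE [P1→A gives 7>2; P2→R gives 9>4]
(B,R,X): not NE [P1→A gives 3>1; P2→P gives 8>0]
(B,R,Y): not NE [P3→X gives 9>8]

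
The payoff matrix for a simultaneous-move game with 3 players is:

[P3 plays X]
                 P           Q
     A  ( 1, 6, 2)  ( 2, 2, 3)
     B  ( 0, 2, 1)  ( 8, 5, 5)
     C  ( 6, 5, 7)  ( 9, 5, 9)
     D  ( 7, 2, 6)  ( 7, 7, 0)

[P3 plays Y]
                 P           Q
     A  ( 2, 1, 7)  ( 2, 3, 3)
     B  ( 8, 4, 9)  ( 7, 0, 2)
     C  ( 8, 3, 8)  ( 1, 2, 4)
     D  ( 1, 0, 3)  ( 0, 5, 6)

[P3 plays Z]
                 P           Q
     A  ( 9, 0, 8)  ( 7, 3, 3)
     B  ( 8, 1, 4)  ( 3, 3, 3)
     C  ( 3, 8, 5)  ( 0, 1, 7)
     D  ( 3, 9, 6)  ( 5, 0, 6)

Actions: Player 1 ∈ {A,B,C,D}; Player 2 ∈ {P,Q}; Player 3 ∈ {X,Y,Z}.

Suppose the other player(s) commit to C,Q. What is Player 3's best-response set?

u_3(X vs C,Q) = 9
u_3(Y vs C,Q) = 4
u_3(Z vs C,Q) = 7
max payoff 9 at {X}

argmax u_3 = {X}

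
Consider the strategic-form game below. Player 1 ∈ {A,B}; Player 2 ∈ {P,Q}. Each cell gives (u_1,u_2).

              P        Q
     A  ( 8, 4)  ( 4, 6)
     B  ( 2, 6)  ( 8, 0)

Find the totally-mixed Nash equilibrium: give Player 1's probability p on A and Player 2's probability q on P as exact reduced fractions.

P1 indiff ⇒ q·8+(1-q)·4 = q·2+(1-q)·8 ⇒ q(6) = (1-q)(4) ⇒ q = 2/5
P2 indiff ⇒ p·4+(1-p)·6 = p·6+(1-p)·0 ⇒ p(-2) = (1-p)(-6) ⇒ p = 3/4

P1 mixes 3/4 on A; P2 mixes 2/5 on P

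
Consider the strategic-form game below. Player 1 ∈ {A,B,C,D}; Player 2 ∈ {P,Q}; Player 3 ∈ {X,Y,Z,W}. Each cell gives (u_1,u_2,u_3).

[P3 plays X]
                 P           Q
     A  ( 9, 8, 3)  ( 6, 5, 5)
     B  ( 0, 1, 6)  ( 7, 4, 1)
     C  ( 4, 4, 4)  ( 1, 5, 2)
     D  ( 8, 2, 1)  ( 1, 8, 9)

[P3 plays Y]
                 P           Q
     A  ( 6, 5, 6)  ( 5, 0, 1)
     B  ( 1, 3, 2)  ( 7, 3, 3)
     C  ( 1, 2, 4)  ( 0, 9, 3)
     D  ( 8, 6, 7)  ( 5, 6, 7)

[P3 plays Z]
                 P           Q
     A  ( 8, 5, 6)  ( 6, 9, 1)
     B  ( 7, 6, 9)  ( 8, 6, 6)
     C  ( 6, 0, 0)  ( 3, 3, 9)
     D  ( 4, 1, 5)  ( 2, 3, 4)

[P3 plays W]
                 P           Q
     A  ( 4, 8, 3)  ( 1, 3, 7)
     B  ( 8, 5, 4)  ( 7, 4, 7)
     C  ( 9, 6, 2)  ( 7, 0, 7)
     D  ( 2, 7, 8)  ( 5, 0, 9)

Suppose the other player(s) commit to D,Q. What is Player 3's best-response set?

P3 best: {X,W}

u_3(X vs D,Q) = 9
u_3(Y vs D,Q) = 7
u_3(Z vs D,Q) = 4
u_3(W vs D,Q) = 9
max payoff 9 at {X,W}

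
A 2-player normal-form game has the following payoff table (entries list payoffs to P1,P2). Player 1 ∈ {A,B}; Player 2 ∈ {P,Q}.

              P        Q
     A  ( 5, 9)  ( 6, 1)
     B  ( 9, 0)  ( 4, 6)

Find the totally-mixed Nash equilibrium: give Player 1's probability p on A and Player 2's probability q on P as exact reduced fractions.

(p,q) = (3/7, 1/3)

P1 indiff ⇒ q·5+(1-q)·6 = q·9+(1-q)·4 ⇒ q(-4) = (1-q)(-2) ⇒ q = 1/3
P2 indiff ⇒ p·9+(1-p)·0 = p·1+(1-p)·6 ⇒ p(8) = (1-p)(6) ⇒ p = 3/7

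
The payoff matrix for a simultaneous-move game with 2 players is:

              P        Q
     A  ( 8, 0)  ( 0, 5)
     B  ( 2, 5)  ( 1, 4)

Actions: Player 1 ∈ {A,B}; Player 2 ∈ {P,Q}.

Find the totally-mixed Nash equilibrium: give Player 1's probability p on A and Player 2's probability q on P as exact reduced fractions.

P1 indiff ⇒ q·8+(1-q)·0 = q·2+(1-q)·1 ⇒ q(6) = (1-q)(1) ⇒ q = 1/7
P2 indiff ⇒ p·0+(1-p)·5 = p·5+(1-p)·4 ⇒ p(-5) = (1-p)(-1) ⇒ p = 1/6

(p,q) = (1/6, 1/7)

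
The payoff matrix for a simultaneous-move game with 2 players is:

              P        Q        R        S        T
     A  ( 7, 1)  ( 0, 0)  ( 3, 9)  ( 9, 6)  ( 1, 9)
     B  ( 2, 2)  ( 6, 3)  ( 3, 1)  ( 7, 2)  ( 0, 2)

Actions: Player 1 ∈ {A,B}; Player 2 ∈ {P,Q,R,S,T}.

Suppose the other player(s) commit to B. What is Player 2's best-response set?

P2 best: {Q}

u_2(P vs B) = 2
u_2(Q vs B) = 3
u_2(R vs B) = 1
u_2(S vs B) = 2
u_2(T vs B) = 2
max payoff 3 at {Q}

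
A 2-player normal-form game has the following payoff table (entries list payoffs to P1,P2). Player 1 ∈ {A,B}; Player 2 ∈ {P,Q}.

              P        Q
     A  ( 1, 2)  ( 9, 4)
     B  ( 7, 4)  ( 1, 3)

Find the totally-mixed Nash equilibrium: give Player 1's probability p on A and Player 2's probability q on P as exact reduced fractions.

P1 indiff ⇒ q·1+(1-q)·9 = q·7+(1-q)·1 ⇒ q(-6) = (1-q)(-8) ⇒ q = 4/7
P2 indiff ⇒ p·2+(1-p)·4 = p·4+(1-p)·3 ⇒ p(-2) = (1-p)(-1) ⇒ p = 1/3

P1 mixes 1/3 on A; P2 mixes 4/7 on P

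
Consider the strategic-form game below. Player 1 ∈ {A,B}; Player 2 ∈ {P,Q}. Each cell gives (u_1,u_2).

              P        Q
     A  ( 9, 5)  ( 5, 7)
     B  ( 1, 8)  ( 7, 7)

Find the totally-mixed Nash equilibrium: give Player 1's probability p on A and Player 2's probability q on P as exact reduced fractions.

P1 indiff ⇒ q·9+(1-q)·5 = q·1+(1-q)·7 ⇒ q(8) = (1-q)(2) ⇒ q = 1/5
P2 indiff ⇒ p·5+(1-p)·8 = p·7+(1-p)·7 ⇒ p(-2) = (1-p)(-1) ⇒ p = 1/3

P1 mixes 1/3 on A; P2 mixes 1/5 on P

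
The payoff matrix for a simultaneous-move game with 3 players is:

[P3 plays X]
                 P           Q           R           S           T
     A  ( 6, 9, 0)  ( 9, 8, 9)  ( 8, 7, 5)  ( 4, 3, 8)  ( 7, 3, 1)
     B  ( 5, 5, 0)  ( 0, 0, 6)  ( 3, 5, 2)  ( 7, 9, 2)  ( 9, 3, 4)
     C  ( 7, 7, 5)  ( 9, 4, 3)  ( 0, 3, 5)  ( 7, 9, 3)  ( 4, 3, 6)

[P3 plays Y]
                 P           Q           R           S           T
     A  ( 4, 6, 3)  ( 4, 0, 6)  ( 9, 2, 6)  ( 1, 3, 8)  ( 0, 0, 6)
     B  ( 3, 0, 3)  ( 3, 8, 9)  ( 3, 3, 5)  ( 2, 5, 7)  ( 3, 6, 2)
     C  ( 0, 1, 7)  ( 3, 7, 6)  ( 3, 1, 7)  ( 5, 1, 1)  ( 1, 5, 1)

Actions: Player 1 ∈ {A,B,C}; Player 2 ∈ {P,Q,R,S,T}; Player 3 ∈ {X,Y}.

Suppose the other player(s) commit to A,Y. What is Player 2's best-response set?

BR_2 = {P}

u_2(P vs A,Y) = 6
u_2(Q vs A,Y) = 0
u_2(R vs A,Y) = 2
u_2(S vs A,Y) = 3
u_2(T vs A,Y) = 0
max payoff 6 at {P}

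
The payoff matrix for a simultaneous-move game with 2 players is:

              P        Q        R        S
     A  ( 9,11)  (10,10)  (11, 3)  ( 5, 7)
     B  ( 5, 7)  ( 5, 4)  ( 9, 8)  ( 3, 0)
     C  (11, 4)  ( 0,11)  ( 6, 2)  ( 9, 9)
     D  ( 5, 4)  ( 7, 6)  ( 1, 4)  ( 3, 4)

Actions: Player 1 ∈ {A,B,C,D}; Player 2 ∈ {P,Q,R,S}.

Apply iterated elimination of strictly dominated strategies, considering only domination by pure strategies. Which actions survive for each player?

IESDS → P1:{A,C} P2:{P,Q}

P1 drop B (A beats it: P:9>5 Q:10>5 R:11>9 S:5>3)
P1 drop D (A beats it: P:9>5 Q:10>7 R:11>1 S:5>3)
P2 drop R (P beats it: A:11>3 C:4>2)
P2 drop S (Q beats it: A:10>7 C:11>9)
P1→{A,C} P2→{P,Q}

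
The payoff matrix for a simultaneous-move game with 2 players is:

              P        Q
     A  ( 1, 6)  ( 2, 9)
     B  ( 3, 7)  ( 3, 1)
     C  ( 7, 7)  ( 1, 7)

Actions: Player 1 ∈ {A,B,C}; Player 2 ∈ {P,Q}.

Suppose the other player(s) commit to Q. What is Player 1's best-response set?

argmax u_1 = {B}

u_1(A vs Q) = 2
u_1(B vs Q) = 3
u_1(C vs Q) = 1
max payoff 3 at {B}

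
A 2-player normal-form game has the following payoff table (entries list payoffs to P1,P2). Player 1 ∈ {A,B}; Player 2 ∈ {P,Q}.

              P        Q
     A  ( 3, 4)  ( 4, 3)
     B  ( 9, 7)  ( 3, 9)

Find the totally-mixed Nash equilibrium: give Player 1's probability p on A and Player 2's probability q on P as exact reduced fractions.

P1 mixes 2/3 on A; P2 mixes 1/7 on P

P1 indiff ⇒ q·3+(1-q)·4 = q·9+(1-q)·3 ⇒ q(-6) = (1-q)(-1) ⇒ q = 1/7
P2 indiff ⇒ p·4+(1-p)·7 = p·3+(1-p)·9 ⇒ p(1) = (1-p)(2) ⇒ p = 2/3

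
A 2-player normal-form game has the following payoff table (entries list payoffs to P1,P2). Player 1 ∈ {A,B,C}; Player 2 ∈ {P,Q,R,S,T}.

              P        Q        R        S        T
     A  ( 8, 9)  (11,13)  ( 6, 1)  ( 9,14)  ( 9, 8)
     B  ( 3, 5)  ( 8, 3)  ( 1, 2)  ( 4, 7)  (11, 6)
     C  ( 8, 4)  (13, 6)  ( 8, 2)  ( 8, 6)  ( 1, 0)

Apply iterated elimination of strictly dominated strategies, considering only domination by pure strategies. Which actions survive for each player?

P2 drop P (S beats it: A:14>9 B:7>5 C:6>4)
P2 drop R (Q beats it: A:13>1 B:3>2 C:6>2)
P2 drop T (S beats it: A:14>8 B:7>6 C:6>0)
P1 drop B (A beats it: Q:11>8 S:9>4)
P1→{A,C} P2→{Q,S}

Remaining: P1:{A,C} P2:{Q,S}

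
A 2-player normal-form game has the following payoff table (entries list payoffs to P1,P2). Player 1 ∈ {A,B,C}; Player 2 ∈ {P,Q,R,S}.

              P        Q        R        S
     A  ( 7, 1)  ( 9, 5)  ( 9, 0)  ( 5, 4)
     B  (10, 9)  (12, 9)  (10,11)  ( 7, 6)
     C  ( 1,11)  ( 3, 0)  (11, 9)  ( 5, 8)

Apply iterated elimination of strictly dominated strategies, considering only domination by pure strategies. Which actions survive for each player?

P1 drop A (B beats it: P:10>7 Q:12>9 R:10>9 S:7>5)
P2 drop Q (R beats it: B:11>9 C:9>0)
P2 drop S (P beats it: B:9>6 C:11>8)
P1→{B,C} P2→{P,R}

Remaining: P1:{B,C} P2:{P,R}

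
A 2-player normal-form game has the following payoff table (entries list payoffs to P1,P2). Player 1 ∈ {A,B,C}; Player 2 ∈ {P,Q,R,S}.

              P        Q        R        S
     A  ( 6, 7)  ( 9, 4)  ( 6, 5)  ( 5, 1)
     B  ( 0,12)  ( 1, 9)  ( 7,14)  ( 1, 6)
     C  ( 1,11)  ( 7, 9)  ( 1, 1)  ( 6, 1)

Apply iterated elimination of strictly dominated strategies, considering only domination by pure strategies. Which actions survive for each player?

P2 drop Q (P beats it: A:7>4 B:12>9 C:11>9)
P2 drop S (P beats it: A:7>1 B:12>6 C:11>1)
P1 drop C (A beats it: P:6>1 R:6>1)
P1→{A,B} P2→{P,R}

Remaining: P1:{A,B} P2:{P,R}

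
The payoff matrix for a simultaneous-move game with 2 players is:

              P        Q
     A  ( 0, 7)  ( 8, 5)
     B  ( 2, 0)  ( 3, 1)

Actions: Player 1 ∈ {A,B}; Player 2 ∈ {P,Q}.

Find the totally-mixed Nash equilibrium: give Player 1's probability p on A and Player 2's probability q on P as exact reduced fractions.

P1 indiff ⇒ q·0+(1-q)·8 = q·2+(1-q)·3 ⇒ q(-2) = (1-q)(-5) ⇒ q = 5/7
P2 indiff ⇒ p·7+(1-p)·0 = p·5+(1-p)·1 ⇒ p(2) = (1-p)(1) ⇒ p = 1/3

p=1/3, q=5/7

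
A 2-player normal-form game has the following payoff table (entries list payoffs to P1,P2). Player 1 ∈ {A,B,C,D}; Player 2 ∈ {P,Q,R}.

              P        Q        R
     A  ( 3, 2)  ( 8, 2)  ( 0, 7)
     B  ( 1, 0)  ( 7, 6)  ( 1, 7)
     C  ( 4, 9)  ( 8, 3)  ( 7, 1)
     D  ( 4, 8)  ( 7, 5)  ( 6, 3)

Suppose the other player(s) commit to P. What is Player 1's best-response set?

BR_1 = {C,D}

u_1(A vs P) = 3
u_1(B vs P) = 1
u_1(C vs P) = 4
u_1(D vs P) = 4
max payoff 4 at {C,D}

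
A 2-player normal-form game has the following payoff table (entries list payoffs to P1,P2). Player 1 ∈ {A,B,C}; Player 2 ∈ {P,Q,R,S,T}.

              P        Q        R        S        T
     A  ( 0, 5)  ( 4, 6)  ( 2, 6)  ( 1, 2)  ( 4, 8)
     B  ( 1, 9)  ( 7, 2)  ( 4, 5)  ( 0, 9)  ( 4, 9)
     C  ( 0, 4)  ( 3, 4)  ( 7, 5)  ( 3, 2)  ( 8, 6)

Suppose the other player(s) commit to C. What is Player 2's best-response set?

P2 best: {T}

u_2(P vs C) = 4
u_2(Q vs C) = 4
u_2(R vs C) = 5
u_2(S vs C) = 2
u_2(T vs C) = 6
max payoff 6 at {T}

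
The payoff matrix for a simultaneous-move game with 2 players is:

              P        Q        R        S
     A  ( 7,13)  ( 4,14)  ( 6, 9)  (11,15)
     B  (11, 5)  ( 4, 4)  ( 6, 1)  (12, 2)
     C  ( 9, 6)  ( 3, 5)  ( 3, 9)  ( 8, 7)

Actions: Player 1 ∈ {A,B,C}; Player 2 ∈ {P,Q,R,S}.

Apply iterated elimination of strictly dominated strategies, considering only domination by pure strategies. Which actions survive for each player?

P1 drop C (B beats it: P:11>9 Q:4>3 R:6>3 S:12>8)
P2 drop R (P beats it: A:13>9 B:5>1)
P1→{A,B} P2→{P,Q,S}

Survivors P1:{A,B} P2:{P,Q,S}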